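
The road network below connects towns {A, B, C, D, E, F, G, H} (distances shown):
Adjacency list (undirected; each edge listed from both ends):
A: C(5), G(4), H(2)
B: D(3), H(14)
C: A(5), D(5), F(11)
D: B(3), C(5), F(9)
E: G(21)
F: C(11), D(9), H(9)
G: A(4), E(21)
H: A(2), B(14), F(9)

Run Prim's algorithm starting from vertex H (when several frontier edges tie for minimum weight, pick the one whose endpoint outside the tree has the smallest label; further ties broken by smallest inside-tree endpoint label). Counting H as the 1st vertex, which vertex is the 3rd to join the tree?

G

Prim, starting at H.
Step 1: cheapest edge leaving the tree is A-H (2); add A.
Step 2: cheapest edge leaving the tree is A-G (4); add G.
Step 3: cheapest edge leaving the tree is A-C (5); add C.
Step 4: cheapest edge leaving the tree is C-D (5); add D.
Step 5: cheapest edge leaving the tree is B-D (3); add B.
Step 6: cheapest edge leaving the tree is D-F (9); add F.
Step 7: cheapest edge leaving the tree is E-G (21); add E.
Vertex order: H, A, G, C, D, B, F, E. The 3rd vertex is G.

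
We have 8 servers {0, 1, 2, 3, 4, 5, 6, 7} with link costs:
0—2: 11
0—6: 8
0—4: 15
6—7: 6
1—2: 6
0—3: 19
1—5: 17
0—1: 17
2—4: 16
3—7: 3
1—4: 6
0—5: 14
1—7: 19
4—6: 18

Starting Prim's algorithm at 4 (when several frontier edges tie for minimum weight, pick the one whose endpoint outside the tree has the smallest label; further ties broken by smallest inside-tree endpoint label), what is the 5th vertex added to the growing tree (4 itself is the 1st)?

Prim, starting at 4.
Step 1: frontier [1—4 6, 0—4 15, 2—4 16, 4—6 18] → take 1—4 (6); add 1.
Step 2: frontier [1—2 6, 0—1 17, 1—5 17, 1—7 19, 0—4 15, 2—4 16, 4—6 18] → take 1—2 (6); add 2.
Step 3: frontier [0—1 17, 1—5 17, 1—7 19, 0—2 11, 0—4 15, 4—6 18] → take 0—2 (11); add 0.
Step 4: frontier [0—6 8, 0—5 14, 0—3 19, 1—5 17, 1—7 19, 4—6 18] → take 0—6 (8); add 6.
Step 5: frontier [0—5 14, 0—3 19, 1—5 17, 1—7 19, 6—7 6] → take 6—7 (6); add 7.
Step 6: frontier [0—5 14, 0—3 19, 1—5 17, 3—7 3] → take 3—7 (3); add 3.
Step 7: frontier [0—5 14, 1—5 17] → take 0—5 (14); add 5.
Vertex order: 4, 1, 2, 0, 6, 7, 3, 5. The 5th vertex is 6.

6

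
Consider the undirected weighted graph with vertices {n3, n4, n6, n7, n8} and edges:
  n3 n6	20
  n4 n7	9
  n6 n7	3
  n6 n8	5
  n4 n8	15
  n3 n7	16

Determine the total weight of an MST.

33

Grow the tree from n7 using Prim:
Step 1: cheapest edge leaving the tree is n6 n7 (3); add n6.
Step 2: cheapest edge leaving the tree is n6 n8 (5); add n8.
Step 3: cheapest edge leaving the tree is n4 n7 (9); add n4.
Step 4: cheapest edge leaving the tree is n3 n7 (16); add n3.
MST edges: n6 n7, n6 n8, n4 n7, n3 n7; total weight 3+5+9+16 = 33.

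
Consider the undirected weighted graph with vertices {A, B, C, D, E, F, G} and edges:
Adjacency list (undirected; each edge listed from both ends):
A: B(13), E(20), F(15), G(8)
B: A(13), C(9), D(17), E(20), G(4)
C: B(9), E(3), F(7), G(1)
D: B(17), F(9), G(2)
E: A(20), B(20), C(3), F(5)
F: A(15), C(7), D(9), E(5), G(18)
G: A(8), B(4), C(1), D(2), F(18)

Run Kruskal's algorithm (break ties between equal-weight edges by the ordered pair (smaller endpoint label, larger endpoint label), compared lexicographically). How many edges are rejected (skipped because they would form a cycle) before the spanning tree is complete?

Sort edges by weight, then run Kruskal:
C–G (1): add — endpoints in different components.
D–G (2): add — endpoints in different components.
C–E (3): add — endpoints in different components.
B–G (4): add — endpoints in different components.
E–F (5): add — endpoints in different components.
C–F (7): skip — C and F already connected.
A–G (8): add — endpoints in different components.
Edges rejected before the tree was complete: 1.

1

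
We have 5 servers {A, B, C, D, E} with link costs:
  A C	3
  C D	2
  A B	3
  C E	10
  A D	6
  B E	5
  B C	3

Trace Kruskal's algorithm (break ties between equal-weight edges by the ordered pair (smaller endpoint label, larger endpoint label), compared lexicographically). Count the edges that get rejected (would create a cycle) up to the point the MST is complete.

Kruskal: consider edges lightest-first.
C D (2): add — endpoints in different components.
A B (3): add — endpoints in different components.
A C (3): add — endpoints in different components.
B C (3): skip — B and C already connected.
B E (5): add — endpoints in different components.
Edges rejected before the tree was complete: 1.

1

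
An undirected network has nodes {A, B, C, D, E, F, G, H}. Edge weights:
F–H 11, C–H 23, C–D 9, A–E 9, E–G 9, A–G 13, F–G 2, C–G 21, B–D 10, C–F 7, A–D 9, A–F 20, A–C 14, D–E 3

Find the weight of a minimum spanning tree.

51

Prim's algorithm from G:
Step 1: frontier [F–G 2, E–G 9, A–G 13, C–G 21] → take F–G (2); add F.
Step 2: frontier [C–F 7, F–H 11, A–F 20, E–G 9, A–G 13, C–G 21] → take C–F (7); add C.
Step 3: frontier [C–D 9, A–C 14, C–H 23, F–H 11, A–F 20, E–G 9, A–G 13] → take C–D (9); add D.
Step 4: frontier [A–C 14, C–H 23, D–E 3, A–D 9, B–D 10, F–H 11, A–F 20, E–G 9, A–G 13] → take D–E (3); add E.
Step 5: frontier [A–C 14, C–H 23, A–D 9, B–D 10, A–E 9, F–H 11, A–F 20, A–G 13] → take A–D (9); add A.
Step 6: frontier [C–H 23, B–D 10, F–H 11] → take B–D (10); add B.
Step 7: frontier [C–H 23, F–H 11] → take F–H (11); add H.
MST edges: F–G, C–F, C–D, D–E, A–D, B–D, F–H; total weight 2+7+9+3+9+10+11 = 51.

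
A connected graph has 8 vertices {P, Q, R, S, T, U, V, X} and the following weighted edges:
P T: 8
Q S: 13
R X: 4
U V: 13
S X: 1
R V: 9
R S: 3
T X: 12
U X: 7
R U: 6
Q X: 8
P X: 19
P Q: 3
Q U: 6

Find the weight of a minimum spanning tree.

36

Prim's algorithm from S:
Step 1: cheapest edge leaving the tree is S X (1); add X.
Step 2: cheapest edge leaving the tree is R S (3); add R.
Step 3: cheapest edge leaving the tree is R U (6); add U.
Step 4: cheapest edge leaving the tree is Q U (6); add Q.
Step 5: cheapest edge leaving the tree is P Q (3); add P.
Step 6: cheapest edge leaving the tree is P T (8); add T.
Step 7: cheapest edge leaving the tree is R V (9); add V.
MST edges: S X, R S, R U, Q U, P Q, P T, R V; total weight 1+3+6+6+3+8+9 = 36.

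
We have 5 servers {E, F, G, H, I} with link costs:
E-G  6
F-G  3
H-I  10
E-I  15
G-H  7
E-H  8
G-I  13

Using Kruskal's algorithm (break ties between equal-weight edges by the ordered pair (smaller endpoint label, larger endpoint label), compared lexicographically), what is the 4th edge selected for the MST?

Sort edges by weight, then run Kruskal:
F-G (3): add. Components now {E} {F,G} {H} {I}
E-G (6): add. Components now {E,F,G} {H} {I}
G-H (7): add. Components now {E,F,G,H} {I}
E-H (8): skip — E and H already connected.
H-I (10): add. Components now {E,F,G,H,I}
The 4th edge added is H-I.

H-I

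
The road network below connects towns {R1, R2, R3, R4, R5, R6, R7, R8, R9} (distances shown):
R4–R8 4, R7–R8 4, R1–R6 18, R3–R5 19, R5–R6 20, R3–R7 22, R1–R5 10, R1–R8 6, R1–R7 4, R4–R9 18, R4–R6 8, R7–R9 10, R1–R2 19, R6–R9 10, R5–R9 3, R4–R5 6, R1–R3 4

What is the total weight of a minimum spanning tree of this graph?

Kruskal: consider edges lightest-first.
R5–R9 (3): add — endpoints in different components.
R1–R3 (4): add — endpoints in different components.
R1–R7 (4): add — endpoints in different components.
R4–R8 (4): add — endpoints in different components.
R7–R8 (4): add — endpoints in different components.
R1–R8 (6): skip — R8 and R1 already connected.
R4–R5 (6): add — endpoints in different components.
R4–R6 (8): add — endpoints in different components.
R1–R5 (10): skip — R5 and R1 already connected.
R6–R9 (10): skip — R6 and R9 already connected.
R7–R9 (10): skip — R7 and R9 already connected.
R1–R6 (18): skip — R6 and R1 already connected.
R4–R9 (18): skip — R4 and R9 already connected.
R1–R2 (19): add — endpoints in different components.
MST edges: R5–R9, R1–R3, R1–R7, R4–R8, R7–R8, R4–R5, R4–R6, R1–R2; total weight 3+4+4+4+4+6+8+19 = 52.

52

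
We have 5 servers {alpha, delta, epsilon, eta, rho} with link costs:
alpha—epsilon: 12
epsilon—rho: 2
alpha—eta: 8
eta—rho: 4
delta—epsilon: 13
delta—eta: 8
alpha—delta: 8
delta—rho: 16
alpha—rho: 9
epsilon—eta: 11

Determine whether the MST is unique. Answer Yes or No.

No

Kruskal's algorithm — process edges by increasing weight (ties by edge label):
epsilon—rho (2): add. Components now {delta} {epsilon,rho} {alpha} {eta}
eta—rho (4): add. Components now {delta} {epsilon,eta,rho} {alpha}
alpha—delta (8): add. Components now {alpha,delta} {epsilon,eta,rho}
alpha—eta (8): add. Components now {alpha,delta,epsilon,eta,rho}
Non-tree edge delta—eta has weight 8, equal to the heaviest edge on its tree cycle — swapping gives another MST of the same weight. Not unique.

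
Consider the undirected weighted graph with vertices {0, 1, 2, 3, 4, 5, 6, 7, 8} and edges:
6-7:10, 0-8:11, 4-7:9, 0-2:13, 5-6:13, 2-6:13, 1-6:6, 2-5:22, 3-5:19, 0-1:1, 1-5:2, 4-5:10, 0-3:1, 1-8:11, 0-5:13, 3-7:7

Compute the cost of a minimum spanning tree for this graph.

50

Sort edges by weight, then run Kruskal:
0-1 (1): add — endpoints in different components.
0-3 (1): add — endpoints in different components.
1-5 (2): add — endpoints in different components.
1-6 (6): add — endpoints in different components.
3-7 (7): add — endpoints in different components.
4-7 (9): add — endpoints in different components.
4-5 (10): skip — 4 and 5 already connected.
6-7 (10): skip — 6 and 7 already connected.
0-8 (11): add — endpoints in different components.
1-8 (11): skip — 1 and 8 already connected.
0-2 (13): add — endpoints in different components.
MST edges: 0-1, 0-3, 1-5, 1-6, 3-7, 4-7, 0-8, 0-2; total weight 1+1+2+6+7+9+11+13 = 50.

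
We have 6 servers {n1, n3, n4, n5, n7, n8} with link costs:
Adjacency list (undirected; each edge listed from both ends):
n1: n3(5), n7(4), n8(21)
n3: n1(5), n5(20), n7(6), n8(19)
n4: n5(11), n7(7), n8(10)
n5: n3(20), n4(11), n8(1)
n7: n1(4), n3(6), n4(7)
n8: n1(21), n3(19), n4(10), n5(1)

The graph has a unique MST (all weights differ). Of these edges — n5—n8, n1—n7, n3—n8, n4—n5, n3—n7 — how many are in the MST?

Kruskal's algorithm — process edges by increasing weight (ties by edge label):
n5—n8 (1): add — endpoints in different components.
n1—n7 (4): add — endpoints in different components.
n1—n3 (5): add — endpoints in different components.
n3—n7 (6): skip — n7 and n3 already connected.
n4—n7 (7): add — endpoints in different components.
n4—n8 (10): add — endpoints in different components.
MST edge set: {n5—n8, n1—n7, n1—n3, n4—n7, n4—n8}.
Of the listed edges, {n5—n8, n1—n7} are in the MST → 2.

2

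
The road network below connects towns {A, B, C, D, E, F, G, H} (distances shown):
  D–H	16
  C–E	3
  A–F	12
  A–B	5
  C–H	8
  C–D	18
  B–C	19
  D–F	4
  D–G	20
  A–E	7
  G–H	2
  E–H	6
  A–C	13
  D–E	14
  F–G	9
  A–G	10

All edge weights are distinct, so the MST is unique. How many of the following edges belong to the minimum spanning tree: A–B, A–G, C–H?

Sort edges by weight, then run Kruskal:
G–H (2): add — endpoints in different components.
C–E (3): add — endpoints in different components.
D–F (4): add — endpoints in different components.
A–B (5): add — endpoints in different components.
E–H (6): add — endpoints in different components.
A–E (7): add — endpoints in different components.
C–H (8): skip — C and H already connected.
F–G (9): add — endpoints in different components.
MST edge set: {G–H, C–E, D–F, A–B, E–H, A–E, F–G}.
Of the listed edges, {A–B} are in the MST → 1.

1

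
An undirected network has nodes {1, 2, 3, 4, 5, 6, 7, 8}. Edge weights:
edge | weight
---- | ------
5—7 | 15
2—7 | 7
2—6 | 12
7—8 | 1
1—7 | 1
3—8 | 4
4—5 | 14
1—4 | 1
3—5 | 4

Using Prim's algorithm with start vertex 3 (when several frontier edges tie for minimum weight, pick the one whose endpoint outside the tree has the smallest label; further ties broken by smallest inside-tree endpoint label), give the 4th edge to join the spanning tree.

1-7

Prim, starting at 3.
Step 1: cheapest edge leaving the tree is 3—5 (4); add 5.
Step 2: cheapest edge leaving the tree is 3—8 (4); add 8.
Step 3: cheapest edge leaving the tree is 7—8 (1); add 7.
Step 4: cheapest edge leaving the tree is 1—7 (1); add 1.
Step 5: cheapest edge leaving the tree is 1—4 (1); add 4.
Step 6: cheapest edge leaving the tree is 2—7 (7); add 2.
Step 7: cheapest edge leaving the tree is 2—6 (12); add 6.
The 4th edge added is 1—7.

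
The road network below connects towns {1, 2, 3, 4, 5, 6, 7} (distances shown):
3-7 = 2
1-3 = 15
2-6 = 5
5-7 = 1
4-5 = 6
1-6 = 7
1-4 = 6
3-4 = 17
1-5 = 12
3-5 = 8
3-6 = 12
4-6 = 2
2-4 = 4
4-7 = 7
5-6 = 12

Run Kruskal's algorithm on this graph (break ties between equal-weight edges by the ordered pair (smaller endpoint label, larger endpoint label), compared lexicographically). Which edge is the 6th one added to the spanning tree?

Sort edges by weight, then run Kruskal:
5-7 (1): add. Components now {1} {2} {3} {4} {5,7} {6}
3-7 (2): add. Components now {1} {2} {3,5,7} {4} {6}
4-6 (2): add. Components now {1} {2} {3,5,7} {4,6}
2-4 (4): add. Components now {1} {2,4,6} {3,5,7}
2-6 (5): skip — 2 and 6 already connected.
1-4 (6): add. Components now {1,2,4,6} {3,5,7}
4-5 (6): add. Components now {1,2,3,4,5,6,7}
The 6th edge added is 4-5.

4-5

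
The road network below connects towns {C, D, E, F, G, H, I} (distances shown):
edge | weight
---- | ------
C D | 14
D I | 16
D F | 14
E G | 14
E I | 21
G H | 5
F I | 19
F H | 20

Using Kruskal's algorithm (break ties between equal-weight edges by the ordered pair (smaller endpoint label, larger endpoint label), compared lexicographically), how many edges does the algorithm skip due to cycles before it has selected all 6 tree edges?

1

Kruskal's algorithm — process edges by increasing weight (ties by edge label):
G H (5): add. Components now {C} {D} {E} {F} {G,H} {I}
C D (14): add. Components now {C,D} {E} {F} {G,H} {I}
D F (14): add. Components now {C,D,F} {E} {G,H} {I}
E G (14): add. Components now {C,D,F} {E,G,H} {I}
D I (16): add. Components now {C,D,F,I} {E,G,H}
F I (19): skip — F and I already connected.
F H (20): add. Components now {C,D,E,F,G,H,I}
Edges rejected before the tree was complete: 1.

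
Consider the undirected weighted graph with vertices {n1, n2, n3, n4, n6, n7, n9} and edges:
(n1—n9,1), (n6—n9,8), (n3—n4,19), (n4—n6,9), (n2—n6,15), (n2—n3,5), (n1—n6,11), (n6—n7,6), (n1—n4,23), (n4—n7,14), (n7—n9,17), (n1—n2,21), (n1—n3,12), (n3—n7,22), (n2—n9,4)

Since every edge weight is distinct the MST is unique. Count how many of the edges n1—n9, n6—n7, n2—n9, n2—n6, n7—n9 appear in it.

Sort edges by weight, then run Kruskal:
n1—n9 (1): add — endpoints in different components.
n2—n9 (4): add — endpoints in different components.
n2—n3 (5): add — endpoints in different components.
n6—n7 (6): add — endpoints in different components.
n6—n9 (8): add — endpoints in different components.
n4—n6 (9): add — endpoints in different components.
MST edge set: {n1—n9, n2—n9, n2—n3, n6—n7, n6—n9, n4—n6}.
Of the listed edges, {n1—n9, n6—n7, n2—n9} are in the MST → 3.

3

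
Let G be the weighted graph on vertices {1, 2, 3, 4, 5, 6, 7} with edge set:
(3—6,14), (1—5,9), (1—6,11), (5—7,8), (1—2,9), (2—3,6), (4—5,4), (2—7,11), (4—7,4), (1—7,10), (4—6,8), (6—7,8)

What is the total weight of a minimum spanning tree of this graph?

40

Prim's algorithm from 6:
Step 1: frontier [4—6 8, 6—7 8, 1—6 11, 3—6 14] → take 4—6 (8); add 4.
Step 2: frontier [4—5 4, 4—7 4, 6—7 8, 1—6 11, 3—6 14] → take 4—5 (4); add 5.
Step 3: frontier [4—7 4, 5—7 8, 1—5 9, 6—7 8, 1—6 11, 3—6 14] → take 4—7 (4); add 7.
Step 4: frontier [1—5 9, 1—6 11, 3—6 14, 1—7 10, 2—7 11] → take 1—5 (9); add 1.
Step 5: frontier [1—2 9, 3—6 14, 2—7 11] → take 1—2 (9); add 2.
Step 6: frontier [2—3 6, 3—6 14] → take 2—3 (6); add 3.
MST edges: 4—6, 4—5, 4—7, 1—5, 1—2, 2—3; total weight 8+4+4+9+9+6 = 40.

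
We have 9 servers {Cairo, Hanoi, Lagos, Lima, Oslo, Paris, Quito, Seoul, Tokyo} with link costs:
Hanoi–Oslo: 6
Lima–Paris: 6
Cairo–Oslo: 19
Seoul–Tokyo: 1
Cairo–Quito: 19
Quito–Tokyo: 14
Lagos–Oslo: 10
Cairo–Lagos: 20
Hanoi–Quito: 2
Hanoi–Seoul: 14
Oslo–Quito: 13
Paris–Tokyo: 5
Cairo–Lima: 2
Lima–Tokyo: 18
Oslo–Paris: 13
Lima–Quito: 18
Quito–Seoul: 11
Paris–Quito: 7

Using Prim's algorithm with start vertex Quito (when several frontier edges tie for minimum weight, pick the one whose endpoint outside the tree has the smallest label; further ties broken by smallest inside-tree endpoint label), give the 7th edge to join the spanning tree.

Grow the tree from Quito using Prim:
Step 1: cheapest edge leaving the tree is Hanoi–Quito (2); add Hanoi.
Step 2: cheapest edge leaving the tree is Hanoi–Oslo (6); add Oslo.
Step 3: cheapest edge leaving the tree is Paris–Quito (7); add Paris.
Step 4: cheapest edge leaving the tree is Paris–Tokyo (5); add Tokyo.
Step 5: cheapest edge leaving the tree is Seoul–Tokyo (1); add Seoul.
Step 6: cheapest edge leaving the tree is Lima–Paris (6); add Lima.
Step 7: cheapest edge leaving the tree is Cairo–Lima (2); add Cairo.
Step 8: cheapest edge leaving the tree is Lagos–Oslo (10); add Lagos.
The 7th edge added is Cairo–Lima.

Cairo-Lima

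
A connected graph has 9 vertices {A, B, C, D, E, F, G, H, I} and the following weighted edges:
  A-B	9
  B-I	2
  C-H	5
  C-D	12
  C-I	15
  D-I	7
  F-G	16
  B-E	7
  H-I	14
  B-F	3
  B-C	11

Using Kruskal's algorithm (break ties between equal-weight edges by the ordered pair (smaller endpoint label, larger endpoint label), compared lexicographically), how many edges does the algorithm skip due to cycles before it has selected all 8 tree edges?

Kruskal's algorithm — process edges by increasing weight (ties by edge label):
B-I (2): add — endpoints in different components.
B-F (3): add — endpoints in different components.
C-H (5): add — endpoints in different components.
B-E (7): add — endpoints in different components.
D-I (7): add — endpoints in different components.
A-B (9): add — endpoints in different components.
B-C (11): add — endpoints in different components.
C-D (12): skip — C and D already connected.
H-I (14): skip — H and I already connected.
C-I (15): skip — C and I already connected.
F-G (16): add — endpoints in different components.
Edges rejected before the tree was complete: 3.

3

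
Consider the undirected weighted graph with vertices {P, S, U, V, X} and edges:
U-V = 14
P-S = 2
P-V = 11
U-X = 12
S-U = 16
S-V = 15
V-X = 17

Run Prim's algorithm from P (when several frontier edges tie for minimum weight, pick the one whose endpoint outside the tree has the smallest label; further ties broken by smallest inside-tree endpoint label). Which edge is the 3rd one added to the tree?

U-V

Grow the tree from P using Prim:
Step 1: frontier [P-S 2, P-V 11] → take P-S (2); add S.
Step 2: frontier [P-V 11, S-V 15, S-U 16] → take P-V (11); add V.
Step 3: frontier [S-U 16, U-V 14, V-X 17] → take U-V (14); add U.
Step 4: frontier [U-X 12, V-X 17] → take U-X (12); add X.
The 3rd edge added is U-V.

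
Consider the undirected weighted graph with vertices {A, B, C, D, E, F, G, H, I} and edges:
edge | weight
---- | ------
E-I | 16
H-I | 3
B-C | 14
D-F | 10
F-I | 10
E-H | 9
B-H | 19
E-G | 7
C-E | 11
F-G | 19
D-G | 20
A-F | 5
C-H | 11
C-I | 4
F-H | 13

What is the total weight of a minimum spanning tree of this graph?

Prim's algorithm from A:
Step 1: cheapest edge leaving the tree is A-F (5); add F.
Step 2: cheapest edge leaving the tree is D-F (10); add D.
Step 3: cheapest edge leaving the tree is F-I (10); add I.
Step 4: cheapest edge leaving the tree is H-I (3); add H.
Step 5: cheapest edge leaving the tree is C-I (4); add C.
Step 6: cheapest edge leaving the tree is E-H (9); add E.
Step 7: cheapest edge leaving the tree is E-G (7); add G.
Step 8: cheapest edge leaving the tree is B-C (14); add B.
MST edges: A-F, D-F, F-I, H-I, C-I, E-H, E-G, B-C; total weight 5+10+10+3+4+9+7+14 = 62.

62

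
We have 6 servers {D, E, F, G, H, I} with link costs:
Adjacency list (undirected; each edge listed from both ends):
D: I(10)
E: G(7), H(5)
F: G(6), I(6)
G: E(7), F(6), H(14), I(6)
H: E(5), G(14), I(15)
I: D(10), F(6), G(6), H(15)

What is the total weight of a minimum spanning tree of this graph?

Kruskal's algorithm — process edges by increasing weight (ties by edge label):
E–H (5): add. Components now {D} {E,H} {F} {G} {I}
F–G (6): add. Components now {D} {E,H} {F,G} {I}
F–I (6): add. Components now {D} {E,H} {F,G,I}
G–I (6): skip — G and I already connected.
E–G (7): add. Components now {D} {E,F,G,H,I}
D–I (10): add. Components now {D,E,F,G,H,I}
MST edges: E–H, F–G, F–I, E–G, D–I; total weight 5+6+6+7+10 = 34.

34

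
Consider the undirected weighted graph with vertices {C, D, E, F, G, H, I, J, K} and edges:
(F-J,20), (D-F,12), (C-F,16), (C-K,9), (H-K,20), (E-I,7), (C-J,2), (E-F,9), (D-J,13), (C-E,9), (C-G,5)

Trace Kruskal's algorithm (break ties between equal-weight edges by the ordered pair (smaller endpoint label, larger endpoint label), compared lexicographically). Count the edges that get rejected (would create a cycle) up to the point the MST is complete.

Kruskal: consider edges lightest-first.
C-J (2): add — endpoints in different components.
C-G (5): add — endpoints in different components.
E-I (7): add — endpoints in different components.
C-E (9): add — endpoints in different components.
C-K (9): add — endpoints in different components.
E-F (9): add — endpoints in different components.
D-F (12): add — endpoints in different components.
D-J (13): skip — D and J already connected.
C-F (16): skip — C and F already connected.
F-J (20): skip — F and J already connected.
H-K (20): add — endpoints in different components.
Edges rejected before the tree was complete: 3.

3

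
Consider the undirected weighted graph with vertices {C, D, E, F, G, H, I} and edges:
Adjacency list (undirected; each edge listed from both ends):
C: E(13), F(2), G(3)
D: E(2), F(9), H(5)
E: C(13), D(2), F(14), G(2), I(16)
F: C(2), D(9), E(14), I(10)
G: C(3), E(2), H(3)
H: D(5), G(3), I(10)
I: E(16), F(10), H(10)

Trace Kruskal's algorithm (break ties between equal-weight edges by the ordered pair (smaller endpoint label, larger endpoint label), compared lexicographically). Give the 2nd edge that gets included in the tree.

Sort edges by weight, then run Kruskal:
C–F (2): add — endpoints in different components.
D–E (2): add — endpoints in different components.
E–G (2): add — endpoints in different components.
C–G (3): add — endpoints in different components.
G–H (3): add — endpoints in different components.
D–H (5): skip — D and H already connected.
D–F (9): skip — D and F already connected.
F–I (10): add — endpoints in different components.
The 2nd edge added is D–E.

D-E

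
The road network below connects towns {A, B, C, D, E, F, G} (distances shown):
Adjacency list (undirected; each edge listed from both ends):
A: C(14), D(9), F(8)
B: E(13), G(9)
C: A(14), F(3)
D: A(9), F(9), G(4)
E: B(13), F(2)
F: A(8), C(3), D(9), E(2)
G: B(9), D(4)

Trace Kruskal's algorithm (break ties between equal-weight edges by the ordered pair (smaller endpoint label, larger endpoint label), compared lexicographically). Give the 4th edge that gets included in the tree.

Kruskal: consider edges lightest-first.
E—F (2): add — endpoints in different components.
C—F (3): add — endpoints in different components.
D—G (4): add — endpoints in different components.
A—F (8): add — endpoints in different components.
A—D (9): add — endpoints in different components.
B—G (9): add — endpoints in different components.
The 4th edge added is A—F.

A-F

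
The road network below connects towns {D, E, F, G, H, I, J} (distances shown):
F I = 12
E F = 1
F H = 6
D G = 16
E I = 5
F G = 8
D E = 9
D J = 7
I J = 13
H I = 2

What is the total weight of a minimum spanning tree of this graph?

32

Kruskal: consider edges lightest-first.
E F (1): add. Components now {D} {E,F} {G} {H} {I} {J}
H I (2): add. Components now {D} {E,F} {G} {H,I} {J}
E I (5): add. Components now {D} {E,F,H,I} {G} {J}
F H (6): skip — F and H already connected.
D J (7): add. Components now {D,J} {E,F,H,I} {G}
F G (8): add. Components now {D,J} {E,F,G,H,I}
D E (9): add. Components now {D,E,F,G,H,I,J}
MST edges: E F, H I, E I, D J, F G, D E; total weight 1+2+5+7+8+9 = 32.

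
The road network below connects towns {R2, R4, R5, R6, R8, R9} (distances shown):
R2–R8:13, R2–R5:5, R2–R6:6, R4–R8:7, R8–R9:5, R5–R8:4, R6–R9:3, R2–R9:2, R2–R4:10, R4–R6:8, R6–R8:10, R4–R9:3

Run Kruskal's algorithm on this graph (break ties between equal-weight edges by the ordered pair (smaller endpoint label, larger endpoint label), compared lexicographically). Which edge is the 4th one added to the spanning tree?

Kruskal's algorithm — process edges by increasing weight (ties by edge label):
R2–R9 (2): add. Components now {R4} {R8} {R2,R9} {R5} {R6}
R4–R9 (3): add. Components now {R2,R4,R9} {R8} {R5} {R6}
R6–R9 (3): add. Components now {R2,R4,R6,R9} {R8} {R5}
R5–R8 (4): add. Components now {R2,R4,R6,R9} {R5,R8}
R2–R5 (5): add. Components now {R2,R4,R5,R6,R8,R9}
The 4th edge added is R5–R8.

R5-R8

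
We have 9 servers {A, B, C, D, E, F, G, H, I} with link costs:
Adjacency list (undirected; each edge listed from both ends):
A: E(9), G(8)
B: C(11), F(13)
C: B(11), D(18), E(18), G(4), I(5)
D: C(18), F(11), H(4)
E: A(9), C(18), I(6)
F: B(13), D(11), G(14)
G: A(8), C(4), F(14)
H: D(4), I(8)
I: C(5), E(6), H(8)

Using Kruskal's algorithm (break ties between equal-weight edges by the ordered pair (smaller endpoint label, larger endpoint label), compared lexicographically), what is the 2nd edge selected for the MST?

Sort edges by weight, then run Kruskal:
C—G (4): add — endpoints in different components.
D—H (4): add — endpoints in different components.
C—I (5): add — endpoints in different components.
E—I (6): add — endpoints in different components.
A—G (8): add — endpoints in different components.
H—I (8): add — endpoints in different components.
A—E (9): skip — A and E already connected.
B—C (11): add — endpoints in different components.
D—F (11): add — endpoints in different components.
The 2nd edge added is D—H.

D-H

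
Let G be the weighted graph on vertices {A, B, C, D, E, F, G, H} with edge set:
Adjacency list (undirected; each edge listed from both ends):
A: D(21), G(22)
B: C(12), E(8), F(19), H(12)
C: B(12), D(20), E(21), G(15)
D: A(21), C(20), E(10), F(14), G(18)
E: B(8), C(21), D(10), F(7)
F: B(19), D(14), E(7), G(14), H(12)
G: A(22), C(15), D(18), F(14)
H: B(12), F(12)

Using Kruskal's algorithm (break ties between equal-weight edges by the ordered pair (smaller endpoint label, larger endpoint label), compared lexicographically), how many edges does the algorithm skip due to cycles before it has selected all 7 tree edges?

6

Kruskal: consider edges lightest-first.
E–F (7): add — endpoints in different components.
B–E (8): add — endpoints in different components.
D–E (10): add — endpoints in different components.
B–C (12): add — endpoints in different components.
B–H (12): add — endpoints in different components.
F–H (12): skip — F and H already connected.
D–F (14): skip — D and F already connected.
F–G (14): add — endpoints in different components.
C–G (15): skip — C and G already connected.
D–G (18): skip — D and G already connected.
B–F (19): skip — B and F already connected.
C–D (20): skip — C and D already connected.
A–D (21): add — endpoints in different components.
Edges rejected before the tree was complete: 6.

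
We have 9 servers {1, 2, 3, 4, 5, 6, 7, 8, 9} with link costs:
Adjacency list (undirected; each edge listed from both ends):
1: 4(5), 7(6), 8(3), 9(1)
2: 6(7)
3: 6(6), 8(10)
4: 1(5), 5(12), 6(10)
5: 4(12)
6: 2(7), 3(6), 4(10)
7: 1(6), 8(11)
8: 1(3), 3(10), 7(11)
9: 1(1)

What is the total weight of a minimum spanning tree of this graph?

Kruskal's algorithm — process edges by increasing weight (ties by edge label):
1—9 (1): add — endpoints in different components.
1—8 (3): add — endpoints in different components.
1—4 (5): add — endpoints in different components.
1—7 (6): add — endpoints in different components.
3—6 (6): add — endpoints in different components.
2—6 (7): add — endpoints in different components.
3—8 (10): add — endpoints in different components.
4—6 (10): skip — 4 and 6 already connected.
7—8 (11): skip — 7 and 8 already connected.
4—5 (12): add — endpoints in different components.
MST edges: 1—9, 1—8, 1—4, 1—7, 3—6, 2—6, 3—8, 4—5; total weight 1+3+5+6+6+7+10+12 = 50.

50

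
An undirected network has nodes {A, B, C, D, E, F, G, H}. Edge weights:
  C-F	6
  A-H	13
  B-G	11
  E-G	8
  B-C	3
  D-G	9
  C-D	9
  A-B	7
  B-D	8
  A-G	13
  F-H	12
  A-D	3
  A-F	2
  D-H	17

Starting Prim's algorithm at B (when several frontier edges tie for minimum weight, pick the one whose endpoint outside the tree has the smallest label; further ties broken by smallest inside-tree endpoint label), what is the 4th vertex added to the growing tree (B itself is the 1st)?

A

Prim's algorithm from B:
Step 1: frontier [B-C 3, A-B 7, B-D 8, B-G 11] → take B-C (3); add C.
Step 2: frontier [A-B 7, B-D 8, B-G 11, C-F 6, C-D 9] → take C-F (6); add F.
Step 3: frontier [A-B 7, B-D 8, B-G 11, C-D 9, A-F 2, F-H 12] → take A-F (2); add A.
Step 4: frontier [A-D 3, A-G 13, A-H 13, B-D 8, B-G 11, C-D 9, F-H 12] → take A-D (3); add D.
Step 5: frontier [A-G 13, A-H 13, B-G 11, D-G 9, D-H 17, F-H 12] → take D-G (9); add G.
Step 6: frontier [A-H 13, D-H 17, F-H 12, E-G 8] → take E-G (8); add E.
Step 7: frontier [A-H 13, D-H 17, F-H 12] → take F-H (12); add H.
Vertex order: B, C, F, A, D, G, E, H. The 4th vertex is A.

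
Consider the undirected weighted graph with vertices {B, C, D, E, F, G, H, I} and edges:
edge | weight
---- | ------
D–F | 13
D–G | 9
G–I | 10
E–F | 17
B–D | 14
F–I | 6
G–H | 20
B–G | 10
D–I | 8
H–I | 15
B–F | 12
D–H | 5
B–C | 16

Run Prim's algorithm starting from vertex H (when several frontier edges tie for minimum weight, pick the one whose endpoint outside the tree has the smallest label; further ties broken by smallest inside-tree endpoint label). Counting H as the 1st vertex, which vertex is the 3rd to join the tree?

Grow the tree from H using Prim:
Step 1: frontier [D–H 5, H–I 15, G–H 20] → take D–H (5); add D.
Step 2: frontier [D–I 8, D–G 9, D–F 13, B–D 14, H–I 15, G–H 20] → take D–I (8); add I.
Step 3: frontier [D–G 9, D–F 13, B–D 14, G–H 20, F–I 6, G–I 10] → take F–I (6); add F.
Step 4: frontier [D–G 9, B–D 14, B–F 12, E–F 17, G–H 20, G–I 10] → take D–G (9); add G.
Step 5: frontier [B–D 14, B–F 12, E–F 17, B–G 10] → take B–G (10); add B.
Step 6: frontier [B–C 16, E–F 17] → take B–C (16); add C.
Step 7: frontier [E–F 17] → take E–F (17); add E.
Vertex order: H, D, I, F, G, B, C, E. The 3rd vertex is I.

I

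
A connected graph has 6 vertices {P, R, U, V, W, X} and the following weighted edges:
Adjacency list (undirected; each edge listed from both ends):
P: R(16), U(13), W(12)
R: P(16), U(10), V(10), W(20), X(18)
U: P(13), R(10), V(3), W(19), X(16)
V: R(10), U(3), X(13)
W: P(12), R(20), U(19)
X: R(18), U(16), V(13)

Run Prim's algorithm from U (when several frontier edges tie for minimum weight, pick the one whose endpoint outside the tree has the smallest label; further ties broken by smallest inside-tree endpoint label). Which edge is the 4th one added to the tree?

P-W

Prim's algorithm from U:
Step 1: frontier [U V 3, R U 10, P U 13, U X 16, U W 19] → take U V (3); add V.
Step 2: frontier [R U 10, P U 13, U X 16, U W 19, R V 10, V X 13] → take R U (10); add R.
Step 3: frontier [P R 16, R X 18, R W 20, P U 13, U X 16, U W 19, V X 13] → take P U (13); add P.
Step 4: frontier [P W 12, R X 18, R W 20, U X 16, U W 19, V X 13] → take P W (12); add W.
Step 5: frontier [R X 18, U X 16, V X 13] → take V X (13); add X.
The 4th edge added is P W.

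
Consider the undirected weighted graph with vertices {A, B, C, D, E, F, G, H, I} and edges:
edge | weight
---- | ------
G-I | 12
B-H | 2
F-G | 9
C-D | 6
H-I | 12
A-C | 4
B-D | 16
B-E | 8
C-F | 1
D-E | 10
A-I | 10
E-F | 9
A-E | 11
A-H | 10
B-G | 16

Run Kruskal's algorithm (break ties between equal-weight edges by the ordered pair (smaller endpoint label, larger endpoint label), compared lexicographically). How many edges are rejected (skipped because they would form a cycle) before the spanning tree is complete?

Kruskal: consider edges lightest-first.
C-F (1): add — endpoints in different components.
B-H (2): add — endpoints in different components.
A-C (4): add — endpoints in different components.
C-D (6): add — endpoints in different components.
B-E (8): add — endpoints in different components.
E-F (9): add — endpoints in different components.
F-G (9): add — endpoints in different components.
A-H (10): skip — A and H already connected.
A-I (10): add — endpoints in different components.
Edges rejected before the tree was complete: 1.

1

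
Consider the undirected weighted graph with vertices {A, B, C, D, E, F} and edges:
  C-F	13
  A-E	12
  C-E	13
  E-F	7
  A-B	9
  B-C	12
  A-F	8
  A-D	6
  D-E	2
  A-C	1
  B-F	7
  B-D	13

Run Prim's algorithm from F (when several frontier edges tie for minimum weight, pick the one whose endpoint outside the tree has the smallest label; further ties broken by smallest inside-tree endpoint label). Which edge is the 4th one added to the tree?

Prim, starting at F.
Step 1: frontier [B-F 7, E-F 7, A-F 8, C-F 13] → take B-F (7); add B.
Step 2: frontier [A-B 9, B-C 12, B-D 13, E-F 7, A-F 8, C-F 13] → take E-F (7); add E.
Step 3: frontier [A-B 9, B-C 12, B-D 13, D-E 2, A-E 12, C-E 13, A-F 8, C-F 13] → take D-E (2); add D.
Step 4: frontier [A-B 9, B-C 12, A-D 6, A-E 12, C-E 13, A-F 8, C-F 13] → take A-D (6); add A.
Step 5: frontier [A-C 1, B-C 12, C-E 13, C-F 13] → take A-C (1); add C.
The 4th edge added is A-D.

A-D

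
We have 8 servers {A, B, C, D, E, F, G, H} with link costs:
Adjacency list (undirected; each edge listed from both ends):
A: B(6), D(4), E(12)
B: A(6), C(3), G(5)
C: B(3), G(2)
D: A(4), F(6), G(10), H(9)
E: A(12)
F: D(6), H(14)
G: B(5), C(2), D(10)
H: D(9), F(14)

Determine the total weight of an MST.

42

Sort edges by weight, then run Kruskal:
C–G (2): add — endpoints in different components.
B–C (3): add — endpoints in different components.
A–D (4): add — endpoints in different components.
B–G (5): skip — B and G already connected.
A–B (6): add — endpoints in different components.
D–F (6): add — endpoints in different components.
D–H (9): add — endpoints in different components.
D–G (10): skip — D and G already connected.
A–E (12): add — endpoints in different components.
MST edges: C–G, B–C, A–D, A–B, D–F, D–H, A–E; total weight 2+3+4+6+6+9+12 = 42.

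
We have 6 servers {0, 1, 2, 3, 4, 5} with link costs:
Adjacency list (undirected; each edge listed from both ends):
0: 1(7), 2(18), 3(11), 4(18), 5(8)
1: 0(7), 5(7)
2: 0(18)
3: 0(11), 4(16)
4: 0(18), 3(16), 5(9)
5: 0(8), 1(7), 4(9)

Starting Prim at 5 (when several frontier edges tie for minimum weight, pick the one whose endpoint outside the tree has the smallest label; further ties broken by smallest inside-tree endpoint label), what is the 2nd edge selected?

Prim's algorithm from 5:
Step 1: cheapest edge leaving the tree is 1-5 (7); add 1.
Step 2: cheapest edge leaving the tree is 0-1 (7); add 0.
Step 3: cheapest edge leaving the tree is 4-5 (9); add 4.
Step 4: cheapest edge leaving the tree is 0-3 (11); add 3.
Step 5: cheapest edge leaving the tree is 0-2 (18); add 2.
The 2nd edge added is 0-1.

0-1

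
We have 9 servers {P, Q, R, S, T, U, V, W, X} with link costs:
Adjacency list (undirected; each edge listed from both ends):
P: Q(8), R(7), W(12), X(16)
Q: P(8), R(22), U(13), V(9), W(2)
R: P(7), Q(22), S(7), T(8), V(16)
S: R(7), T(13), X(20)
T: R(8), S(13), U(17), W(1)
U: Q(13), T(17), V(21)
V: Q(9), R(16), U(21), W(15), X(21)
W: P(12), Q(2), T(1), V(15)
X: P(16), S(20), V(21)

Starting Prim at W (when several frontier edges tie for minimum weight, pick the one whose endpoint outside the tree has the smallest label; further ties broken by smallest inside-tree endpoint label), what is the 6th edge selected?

Prim's algorithm from W:
Step 1: cheapest edge leaving the tree is T–W (1); add T.
Step 2: cheapest edge leaving the tree is Q–W (2); add Q.
Step 3: cheapest edge leaving the tree is P–Q (8); add P.
Step 4: cheapest edge leaving the tree is P–R (7); add R.
Step 5: cheapest edge leaving the tree is R–S (7); add S.
Step 6: cheapest edge leaving the tree is Q–V (9); add V.
Step 7: cheapest edge leaving the tree is Q–U (13); add U.
Step 8: cheapest edge leaving the tree is P–X (16); add X.
The 6th edge added is Q–V.

Q-V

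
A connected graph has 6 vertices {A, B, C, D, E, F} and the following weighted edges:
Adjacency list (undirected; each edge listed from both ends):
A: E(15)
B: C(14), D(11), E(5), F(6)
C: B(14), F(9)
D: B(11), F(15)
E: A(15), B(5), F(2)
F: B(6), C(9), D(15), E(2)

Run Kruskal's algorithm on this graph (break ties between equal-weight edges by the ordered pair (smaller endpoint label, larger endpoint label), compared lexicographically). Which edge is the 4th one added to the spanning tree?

Kruskal: consider edges lightest-first.
E F (2): add. Components now {A} {B} {C} {D} {E,F}
B E (5): add. Components now {A} {B,E,F} {C} {D}
B F (6): skip — B and F already connected.
C F (9): add. Components now {A} {B,C,E,F} {D}
B D (11): add. Components now {A} {B,C,D,E,F}
B C (14): skip — B and C already connected.
A E (15): add. Components now {A,B,C,D,E,F}
The 4th edge added is B D.

B-D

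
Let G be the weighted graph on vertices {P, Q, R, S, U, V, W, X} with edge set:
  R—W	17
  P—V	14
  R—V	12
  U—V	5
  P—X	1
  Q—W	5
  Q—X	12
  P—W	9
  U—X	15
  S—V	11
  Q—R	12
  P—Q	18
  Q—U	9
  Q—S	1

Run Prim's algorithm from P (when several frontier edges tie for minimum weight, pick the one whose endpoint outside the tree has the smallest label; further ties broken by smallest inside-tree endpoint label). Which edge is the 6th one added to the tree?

Prim's algorithm from P:
Step 1: frontier [P—X 1, P—W 9, P—V 14, P—Q 18] → take P—X (1); add X.
Step 2: frontier [P—W 9, P—V 14, P—Q 18, Q—X 12, U—X 15] → take P—W (9); add W.
Step 3: frontier [P—V 14, P—Q 18, Q—W 5, R—W 17, Q—X 12, U—X 15] → take Q—W (5); add Q.
Step 4: frontier [P—V 14, Q—S 1, Q—U 9, Q—R 12, R—W 17, U—X 15] → take Q—S (1); add S.
Step 5: frontier [P—V 14, Q—U 9, Q—R 12, S—V 11, R—W 17, U—X 15] → take Q—U (9); add U.
Step 6: frontier [P—V 14, Q—R 12, S—V 11, U—V 5, R—W 17] → take U—V (5); add V.
Step 7: frontier [Q—R 12, R—V 12, R—W 17] → take Q—R (12); add R.
The 6th edge added is U—V.

U-V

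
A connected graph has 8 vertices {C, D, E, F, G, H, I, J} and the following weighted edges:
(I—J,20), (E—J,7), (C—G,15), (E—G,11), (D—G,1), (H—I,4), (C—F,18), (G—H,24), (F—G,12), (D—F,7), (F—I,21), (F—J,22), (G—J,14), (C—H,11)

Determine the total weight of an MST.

56

Kruskal: consider edges lightest-first.
D—G (1): add — endpoints in different components.
H—I (4): add — endpoints in different components.
D—F (7): add — endpoints in different components.
E—J (7): add — endpoints in different components.
C—H (11): add — endpoints in different components.
E—G (11): add — endpoints in different components.
F—G (12): skip — F and G already connected.
G—J (14): skip — G and J already connected.
C—G (15): add — endpoints in different components.
MST edges: D—G, H—I, D—F, E—J, C—H, E—G, C—G; total weight 1+4+7+7+11+11+15 = 56.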